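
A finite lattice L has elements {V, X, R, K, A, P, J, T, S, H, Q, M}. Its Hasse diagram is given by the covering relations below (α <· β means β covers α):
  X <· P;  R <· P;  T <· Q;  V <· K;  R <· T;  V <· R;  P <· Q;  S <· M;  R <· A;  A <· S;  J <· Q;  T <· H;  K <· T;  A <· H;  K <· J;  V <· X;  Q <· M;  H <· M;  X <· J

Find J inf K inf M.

K

Common lower bounds of {J, K, M}: K, V.
The greatest among these is K.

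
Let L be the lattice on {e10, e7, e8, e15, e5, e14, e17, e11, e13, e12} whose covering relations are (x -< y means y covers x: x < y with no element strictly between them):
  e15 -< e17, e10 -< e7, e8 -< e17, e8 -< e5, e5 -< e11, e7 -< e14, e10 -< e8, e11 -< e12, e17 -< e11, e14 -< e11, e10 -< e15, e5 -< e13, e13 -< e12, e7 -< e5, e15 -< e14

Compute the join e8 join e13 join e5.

Common upper bounds of {e8, e13, e5}: e12, e13.
The least among these is e13.

e13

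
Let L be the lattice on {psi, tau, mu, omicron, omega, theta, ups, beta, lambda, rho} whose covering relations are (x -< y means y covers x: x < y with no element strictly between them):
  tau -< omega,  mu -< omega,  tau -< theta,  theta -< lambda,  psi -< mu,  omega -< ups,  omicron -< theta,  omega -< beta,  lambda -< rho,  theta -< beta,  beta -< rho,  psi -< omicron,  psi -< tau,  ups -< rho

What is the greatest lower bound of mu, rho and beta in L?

Common lower bounds of {mu, rho, beta}: mu, psi.
The greatest among these is mu.

mu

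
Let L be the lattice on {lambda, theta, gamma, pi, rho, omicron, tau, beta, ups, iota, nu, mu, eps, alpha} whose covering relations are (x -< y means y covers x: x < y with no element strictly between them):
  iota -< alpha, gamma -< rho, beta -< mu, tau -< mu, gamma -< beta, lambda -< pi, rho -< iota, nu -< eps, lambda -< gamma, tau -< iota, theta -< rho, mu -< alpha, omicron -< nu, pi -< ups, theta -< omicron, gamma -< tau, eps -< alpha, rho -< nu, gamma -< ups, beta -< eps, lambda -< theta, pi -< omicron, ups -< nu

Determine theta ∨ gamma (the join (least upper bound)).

Common upper bounds of {theta, gamma}: alpha, eps, iota, nu, rho.
The least among these is rho.

rho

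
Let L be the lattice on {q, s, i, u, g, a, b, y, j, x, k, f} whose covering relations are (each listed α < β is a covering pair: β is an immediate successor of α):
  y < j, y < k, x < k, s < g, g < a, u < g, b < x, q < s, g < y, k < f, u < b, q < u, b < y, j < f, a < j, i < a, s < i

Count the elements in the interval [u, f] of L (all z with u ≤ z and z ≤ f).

The interval [u, f] = {a, b, f, g, j, k, u, x, y}, which has 9 elements.

9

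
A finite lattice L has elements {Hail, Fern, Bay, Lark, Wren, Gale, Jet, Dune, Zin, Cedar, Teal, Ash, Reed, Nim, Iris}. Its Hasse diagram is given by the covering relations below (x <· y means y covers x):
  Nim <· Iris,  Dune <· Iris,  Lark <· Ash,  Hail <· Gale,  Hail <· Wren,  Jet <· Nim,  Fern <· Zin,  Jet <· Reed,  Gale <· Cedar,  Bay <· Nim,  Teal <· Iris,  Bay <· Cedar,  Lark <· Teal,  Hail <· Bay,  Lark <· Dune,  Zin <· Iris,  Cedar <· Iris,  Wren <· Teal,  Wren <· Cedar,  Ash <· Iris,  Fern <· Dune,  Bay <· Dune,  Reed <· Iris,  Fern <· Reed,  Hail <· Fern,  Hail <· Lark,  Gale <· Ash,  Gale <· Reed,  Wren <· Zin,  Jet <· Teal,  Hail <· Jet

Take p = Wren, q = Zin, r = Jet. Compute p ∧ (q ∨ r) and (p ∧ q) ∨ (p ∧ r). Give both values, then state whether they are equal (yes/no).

Wren; Wren; yes

q ∨ r = Iris, so p ∧ (q ∨ r) = Wren ∧ Iris = Wren.
p ∧ q = Wren and p ∧ r = Hail, so (p ∧ q) ∨ (p ∧ r) = Wren ∨ Hail = Wren.
Equal: yes.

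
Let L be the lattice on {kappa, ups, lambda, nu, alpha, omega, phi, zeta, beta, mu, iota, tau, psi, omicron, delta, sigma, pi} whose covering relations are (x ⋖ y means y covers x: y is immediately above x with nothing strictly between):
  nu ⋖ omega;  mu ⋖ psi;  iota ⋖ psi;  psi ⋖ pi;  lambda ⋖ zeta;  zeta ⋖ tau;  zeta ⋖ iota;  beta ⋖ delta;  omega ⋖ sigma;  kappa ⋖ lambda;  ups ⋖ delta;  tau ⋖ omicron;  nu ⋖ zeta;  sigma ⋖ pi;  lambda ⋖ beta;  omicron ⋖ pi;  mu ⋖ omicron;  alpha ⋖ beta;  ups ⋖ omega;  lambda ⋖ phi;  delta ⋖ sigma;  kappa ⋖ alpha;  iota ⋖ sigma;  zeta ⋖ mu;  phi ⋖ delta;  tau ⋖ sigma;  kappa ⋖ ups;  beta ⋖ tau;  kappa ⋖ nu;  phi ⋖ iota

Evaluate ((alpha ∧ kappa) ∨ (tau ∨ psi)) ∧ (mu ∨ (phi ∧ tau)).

mu

alpha ∧ kappa = kappa
tau ∨ psi = pi
kappa ∨ pi = pi
phi ∧ tau = lambda
mu ∨ lambda = mu
pi ∧ mu = mu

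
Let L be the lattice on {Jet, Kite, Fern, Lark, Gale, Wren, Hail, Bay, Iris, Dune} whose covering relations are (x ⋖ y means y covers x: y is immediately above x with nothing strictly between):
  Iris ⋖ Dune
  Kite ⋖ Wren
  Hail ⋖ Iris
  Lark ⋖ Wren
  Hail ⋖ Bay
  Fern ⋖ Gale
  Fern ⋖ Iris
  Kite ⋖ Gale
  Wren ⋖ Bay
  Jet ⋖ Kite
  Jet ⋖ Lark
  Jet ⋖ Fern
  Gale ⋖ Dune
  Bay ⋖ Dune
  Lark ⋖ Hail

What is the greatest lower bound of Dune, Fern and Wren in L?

Jet

Common lower bounds of {Dune, Fern, Wren}: Jet.
The greatest among these is Jet.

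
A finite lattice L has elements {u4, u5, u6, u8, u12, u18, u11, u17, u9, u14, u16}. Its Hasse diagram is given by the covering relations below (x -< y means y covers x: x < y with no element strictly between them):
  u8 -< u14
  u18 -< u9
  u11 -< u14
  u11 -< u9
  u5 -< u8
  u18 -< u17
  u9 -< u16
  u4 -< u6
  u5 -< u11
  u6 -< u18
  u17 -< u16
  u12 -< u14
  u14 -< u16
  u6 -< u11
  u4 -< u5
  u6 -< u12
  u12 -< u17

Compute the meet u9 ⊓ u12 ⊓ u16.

Common lower bounds of {u9, u12, u16}: u4, u6.
The greatest among these is u6.

u6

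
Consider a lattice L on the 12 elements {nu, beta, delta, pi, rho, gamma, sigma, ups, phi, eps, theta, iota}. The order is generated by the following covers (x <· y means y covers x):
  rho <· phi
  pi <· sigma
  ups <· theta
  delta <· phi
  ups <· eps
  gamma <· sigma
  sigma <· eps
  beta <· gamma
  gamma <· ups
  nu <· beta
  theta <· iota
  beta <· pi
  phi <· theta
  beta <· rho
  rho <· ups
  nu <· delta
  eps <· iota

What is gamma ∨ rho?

Common upper bounds of {gamma, rho}: eps, iota, theta, ups.
The least among these is ups.

ups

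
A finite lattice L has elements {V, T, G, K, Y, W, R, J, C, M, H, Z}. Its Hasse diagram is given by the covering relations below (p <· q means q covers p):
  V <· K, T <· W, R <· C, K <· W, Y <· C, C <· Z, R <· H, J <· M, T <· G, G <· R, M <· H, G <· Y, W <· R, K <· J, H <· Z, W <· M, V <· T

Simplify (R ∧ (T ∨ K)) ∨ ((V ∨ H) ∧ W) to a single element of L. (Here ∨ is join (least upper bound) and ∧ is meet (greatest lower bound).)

W

T ∨ K = W
R ∧ W = W
V ∨ H = H
H ∧ W = W
W ∨ W = W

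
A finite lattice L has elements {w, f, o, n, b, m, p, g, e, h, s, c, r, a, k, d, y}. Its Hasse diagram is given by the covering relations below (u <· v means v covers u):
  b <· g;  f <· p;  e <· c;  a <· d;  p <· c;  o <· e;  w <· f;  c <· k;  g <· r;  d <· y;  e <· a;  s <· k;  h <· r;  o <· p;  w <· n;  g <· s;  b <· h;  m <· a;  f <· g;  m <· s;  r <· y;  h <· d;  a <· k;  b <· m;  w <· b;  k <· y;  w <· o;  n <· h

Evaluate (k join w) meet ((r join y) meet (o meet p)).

o

k ∨ w = k
r ∨ y = y
o ∧ p = o
y ∧ o = o
k ∧ o = o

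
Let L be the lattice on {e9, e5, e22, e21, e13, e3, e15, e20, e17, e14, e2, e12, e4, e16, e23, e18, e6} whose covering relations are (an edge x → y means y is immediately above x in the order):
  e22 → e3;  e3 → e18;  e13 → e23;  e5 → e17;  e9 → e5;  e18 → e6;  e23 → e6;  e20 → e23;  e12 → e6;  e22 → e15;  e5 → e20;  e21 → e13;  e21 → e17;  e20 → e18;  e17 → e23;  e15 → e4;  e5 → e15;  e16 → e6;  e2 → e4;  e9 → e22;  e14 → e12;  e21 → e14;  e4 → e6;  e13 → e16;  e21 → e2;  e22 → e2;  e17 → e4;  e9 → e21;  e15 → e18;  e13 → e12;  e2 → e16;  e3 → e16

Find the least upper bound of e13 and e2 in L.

Common upper bounds of {e13, e2}: e16, e6.
The least among these is e16.

e16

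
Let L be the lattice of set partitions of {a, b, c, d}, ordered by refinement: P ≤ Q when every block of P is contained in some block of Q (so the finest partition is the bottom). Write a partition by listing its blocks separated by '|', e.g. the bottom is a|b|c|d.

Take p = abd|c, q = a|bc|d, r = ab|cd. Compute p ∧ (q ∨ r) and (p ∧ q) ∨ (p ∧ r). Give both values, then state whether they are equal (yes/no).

abd|c; ab|c|d; no

q ∨ r = abcd, so p ∧ (q ∨ r) = abd|c ∧ abcd = abd|c.
p ∧ q = a|b|c|d and p ∧ r = ab|c|d, so (p ∧ q) ∨ (p ∧ r) = a|b|c|d ∨ ab|c|d = ab|c|d.
Equal: no.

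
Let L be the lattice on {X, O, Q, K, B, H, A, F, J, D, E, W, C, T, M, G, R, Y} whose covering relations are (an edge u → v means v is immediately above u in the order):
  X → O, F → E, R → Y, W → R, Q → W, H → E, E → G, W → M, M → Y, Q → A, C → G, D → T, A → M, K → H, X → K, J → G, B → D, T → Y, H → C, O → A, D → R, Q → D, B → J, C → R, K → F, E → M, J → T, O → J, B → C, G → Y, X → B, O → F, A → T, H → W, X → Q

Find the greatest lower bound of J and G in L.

Common lower bounds of {J, G}: B, J, O, X.
The greatest among these is J.

J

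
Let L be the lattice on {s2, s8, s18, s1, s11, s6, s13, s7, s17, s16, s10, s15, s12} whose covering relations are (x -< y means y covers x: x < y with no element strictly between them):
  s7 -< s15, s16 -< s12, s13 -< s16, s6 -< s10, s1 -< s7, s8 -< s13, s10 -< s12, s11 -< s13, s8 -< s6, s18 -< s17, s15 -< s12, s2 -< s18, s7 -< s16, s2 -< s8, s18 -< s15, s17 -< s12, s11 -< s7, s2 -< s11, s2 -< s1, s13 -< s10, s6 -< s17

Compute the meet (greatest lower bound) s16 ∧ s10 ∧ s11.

Common lower bounds of {s16, s10, s11}: s11, s2.
The greatest among these is s11.

s11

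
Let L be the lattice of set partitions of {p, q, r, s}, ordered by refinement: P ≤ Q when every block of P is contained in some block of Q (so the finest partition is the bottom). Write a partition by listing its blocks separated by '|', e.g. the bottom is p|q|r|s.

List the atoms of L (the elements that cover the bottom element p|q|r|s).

pq|r|s, pr|q|s, ps|q|r, p|qr|s, p|qs|r, p|q|rs

The atoms are exactly the elements that cover p|q|r|s: pq|r|s, pr|q|s, ps|q|r, p|qr|s, p|qs|r, p|q|rs.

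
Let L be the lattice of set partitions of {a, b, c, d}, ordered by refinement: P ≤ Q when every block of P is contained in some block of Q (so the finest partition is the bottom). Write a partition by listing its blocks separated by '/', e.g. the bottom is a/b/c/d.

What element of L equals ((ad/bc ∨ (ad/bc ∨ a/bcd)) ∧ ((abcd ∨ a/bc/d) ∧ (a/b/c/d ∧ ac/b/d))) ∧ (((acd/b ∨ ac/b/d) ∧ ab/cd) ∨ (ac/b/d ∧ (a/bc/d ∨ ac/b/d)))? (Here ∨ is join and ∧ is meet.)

ad/bc ∨ a/bcd = abcd
ad/bc ∨ abcd = abcd
abcd ∨ a/bc/d = abcd
a/b/c/d ∧ ac/b/d = a/b/c/d
abcd ∧ a/b/c/d = a/b/c/d
abcd ∧ a/b/c/d = a/b/c/d
acd/b ∨ ac/b/d = acd/b
acd/b ∧ ab/cd = a/b/cd
a/bc/d ∨ ac/b/d = abc/d
ac/b/d ∧ abc/d = ac/b/d
a/b/cd ∨ ac/b/d = acd/b
a/b/c/d ∧ acd/b = a/b/c/d

a/b/c/d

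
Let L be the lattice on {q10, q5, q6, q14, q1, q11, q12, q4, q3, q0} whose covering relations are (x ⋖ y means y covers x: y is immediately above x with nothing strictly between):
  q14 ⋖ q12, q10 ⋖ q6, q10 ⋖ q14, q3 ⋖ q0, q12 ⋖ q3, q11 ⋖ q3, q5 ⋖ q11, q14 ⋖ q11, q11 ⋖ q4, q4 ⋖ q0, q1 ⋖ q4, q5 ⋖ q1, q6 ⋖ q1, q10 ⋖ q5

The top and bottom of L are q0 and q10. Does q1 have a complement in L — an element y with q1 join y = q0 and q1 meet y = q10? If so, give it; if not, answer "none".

Need y with q1 ∨ y = q0 and q1 ∧ y = q10.
Checking each element gives: q12.

q12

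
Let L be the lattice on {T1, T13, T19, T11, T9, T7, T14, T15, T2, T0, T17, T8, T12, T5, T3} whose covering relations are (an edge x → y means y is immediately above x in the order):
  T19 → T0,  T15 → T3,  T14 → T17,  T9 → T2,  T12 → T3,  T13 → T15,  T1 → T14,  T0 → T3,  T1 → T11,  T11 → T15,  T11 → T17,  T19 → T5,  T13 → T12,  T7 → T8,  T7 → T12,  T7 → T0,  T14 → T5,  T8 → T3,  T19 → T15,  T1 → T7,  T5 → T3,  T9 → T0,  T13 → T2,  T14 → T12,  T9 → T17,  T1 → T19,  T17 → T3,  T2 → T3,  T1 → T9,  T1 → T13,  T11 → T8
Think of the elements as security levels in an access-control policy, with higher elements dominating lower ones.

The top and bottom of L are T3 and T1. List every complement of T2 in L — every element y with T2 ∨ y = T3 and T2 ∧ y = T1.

T11, T14, T19, T5, T7, T8

Need y with T2 ∨ y = T3 and T2 ∧ y = T1.
Checking each element gives: T11, T14, T19, T5, T7, T8.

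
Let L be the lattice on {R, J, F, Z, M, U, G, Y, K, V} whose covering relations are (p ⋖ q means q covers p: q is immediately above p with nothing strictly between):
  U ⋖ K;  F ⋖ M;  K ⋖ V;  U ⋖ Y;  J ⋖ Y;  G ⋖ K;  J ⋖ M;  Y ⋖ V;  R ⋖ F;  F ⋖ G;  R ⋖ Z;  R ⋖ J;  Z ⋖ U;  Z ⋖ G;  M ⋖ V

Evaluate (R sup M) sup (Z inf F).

M

R ∨ M = M
Z ∧ F = R
M ∨ R = M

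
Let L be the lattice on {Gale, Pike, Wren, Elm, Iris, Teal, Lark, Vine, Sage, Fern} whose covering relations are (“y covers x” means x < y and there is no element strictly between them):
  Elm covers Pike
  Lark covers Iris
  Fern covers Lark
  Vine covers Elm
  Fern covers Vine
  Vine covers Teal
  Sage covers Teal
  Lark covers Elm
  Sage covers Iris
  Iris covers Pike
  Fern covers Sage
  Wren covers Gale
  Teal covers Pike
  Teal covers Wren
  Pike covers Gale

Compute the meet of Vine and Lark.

Common lower bounds of {Vine, Lark}: Elm, Gale, Pike.
The greatest among these is Elm.

Elm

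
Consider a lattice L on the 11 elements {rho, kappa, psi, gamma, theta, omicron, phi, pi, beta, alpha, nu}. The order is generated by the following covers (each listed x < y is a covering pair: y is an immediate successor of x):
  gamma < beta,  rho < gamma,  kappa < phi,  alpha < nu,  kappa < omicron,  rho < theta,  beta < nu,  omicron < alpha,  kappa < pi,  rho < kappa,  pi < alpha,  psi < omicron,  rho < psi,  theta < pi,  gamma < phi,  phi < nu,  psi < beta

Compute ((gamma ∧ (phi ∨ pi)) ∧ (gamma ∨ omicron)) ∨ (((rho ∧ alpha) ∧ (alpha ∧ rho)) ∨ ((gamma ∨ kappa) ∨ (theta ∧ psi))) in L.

phi ∨ pi = nu
gamma ∧ nu = gamma
gamma ∨ omicron = nu
gamma ∧ nu = gamma
rho ∧ alpha = rho
alpha ∧ rho = rho
rho ∧ rho = rho
gamma ∨ kappa = phi
theta ∧ psi = rho
phi ∨ rho = phi
rho ∨ phi = phi
gamma ∨ phi = phi

phi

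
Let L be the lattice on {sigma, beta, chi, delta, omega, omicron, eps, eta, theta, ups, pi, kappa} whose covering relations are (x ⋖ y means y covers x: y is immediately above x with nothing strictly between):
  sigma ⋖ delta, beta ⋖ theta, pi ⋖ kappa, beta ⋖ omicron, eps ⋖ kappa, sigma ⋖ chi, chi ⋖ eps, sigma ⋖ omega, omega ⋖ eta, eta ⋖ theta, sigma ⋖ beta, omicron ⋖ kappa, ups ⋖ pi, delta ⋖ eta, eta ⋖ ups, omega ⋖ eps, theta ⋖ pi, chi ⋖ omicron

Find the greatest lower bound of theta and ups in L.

eta

Common lower bounds of {theta, ups}: delta, eta, omega, sigma.
The greatest among these is eta.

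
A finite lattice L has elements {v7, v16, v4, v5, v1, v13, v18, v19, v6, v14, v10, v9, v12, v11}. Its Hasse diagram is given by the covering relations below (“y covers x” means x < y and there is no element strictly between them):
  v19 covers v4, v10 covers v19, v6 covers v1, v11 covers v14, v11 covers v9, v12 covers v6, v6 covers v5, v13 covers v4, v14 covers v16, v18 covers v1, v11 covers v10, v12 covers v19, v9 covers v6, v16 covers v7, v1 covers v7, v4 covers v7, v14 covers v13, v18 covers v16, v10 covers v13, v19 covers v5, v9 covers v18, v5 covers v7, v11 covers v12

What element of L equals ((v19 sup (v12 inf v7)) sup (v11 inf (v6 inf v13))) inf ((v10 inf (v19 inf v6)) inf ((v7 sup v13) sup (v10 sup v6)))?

v5

v12 ∧ v7 = v7
v19 ∨ v7 = v19
v6 ∧ v13 = v7
v11 ∧ v7 = v7
v19 ∨ v7 = v19
v19 ∧ v6 = v5
v10 ∧ v5 = v5
v7 ∨ v13 = v13
v10 ∨ v6 = v11
v13 ∨ v11 = v11
v5 ∧ v11 = v5
v19 ∧ v5 = v5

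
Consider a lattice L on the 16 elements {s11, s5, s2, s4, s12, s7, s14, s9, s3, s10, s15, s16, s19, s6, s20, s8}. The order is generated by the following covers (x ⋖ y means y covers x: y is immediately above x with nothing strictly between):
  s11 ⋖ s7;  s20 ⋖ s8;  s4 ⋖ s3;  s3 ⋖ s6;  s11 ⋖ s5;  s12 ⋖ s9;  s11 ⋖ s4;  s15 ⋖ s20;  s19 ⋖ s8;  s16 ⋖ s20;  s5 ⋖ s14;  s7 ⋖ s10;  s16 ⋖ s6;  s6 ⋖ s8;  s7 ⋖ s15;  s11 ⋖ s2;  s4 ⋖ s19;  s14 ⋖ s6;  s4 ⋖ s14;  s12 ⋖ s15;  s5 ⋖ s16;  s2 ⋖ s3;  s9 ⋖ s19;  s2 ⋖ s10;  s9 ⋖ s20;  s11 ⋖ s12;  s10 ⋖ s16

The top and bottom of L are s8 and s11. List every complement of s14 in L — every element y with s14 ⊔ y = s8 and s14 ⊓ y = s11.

s12, s15, s9

Need y with s14 ∨ y = s8 and s14 ∧ y = s11.
Checking each element gives: s12, s15, s9.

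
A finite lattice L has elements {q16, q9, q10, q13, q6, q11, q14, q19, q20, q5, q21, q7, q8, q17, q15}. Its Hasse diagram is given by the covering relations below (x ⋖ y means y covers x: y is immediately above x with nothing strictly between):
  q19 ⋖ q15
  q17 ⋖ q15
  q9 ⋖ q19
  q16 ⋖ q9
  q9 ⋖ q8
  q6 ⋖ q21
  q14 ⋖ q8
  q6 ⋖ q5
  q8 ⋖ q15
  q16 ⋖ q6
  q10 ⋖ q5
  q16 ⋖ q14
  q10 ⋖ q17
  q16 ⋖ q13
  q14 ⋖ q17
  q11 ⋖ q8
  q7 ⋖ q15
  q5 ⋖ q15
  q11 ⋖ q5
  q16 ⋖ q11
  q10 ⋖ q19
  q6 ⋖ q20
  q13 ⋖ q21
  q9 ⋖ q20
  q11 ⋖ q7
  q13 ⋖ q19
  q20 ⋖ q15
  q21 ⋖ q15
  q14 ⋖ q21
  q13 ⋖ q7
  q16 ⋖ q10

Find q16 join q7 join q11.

q7

Common upper bounds of {q16, q7, q11}: q15, q7.
The least among these is q7.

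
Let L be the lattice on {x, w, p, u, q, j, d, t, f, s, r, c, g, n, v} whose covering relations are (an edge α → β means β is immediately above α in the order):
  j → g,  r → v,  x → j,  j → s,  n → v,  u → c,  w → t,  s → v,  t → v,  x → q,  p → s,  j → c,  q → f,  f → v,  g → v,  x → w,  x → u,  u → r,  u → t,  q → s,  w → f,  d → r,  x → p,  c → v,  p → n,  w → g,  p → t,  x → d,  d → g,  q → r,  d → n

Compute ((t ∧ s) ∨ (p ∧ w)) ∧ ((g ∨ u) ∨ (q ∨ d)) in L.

t ∧ s = p
p ∧ w = x
p ∨ x = p
g ∨ u = v
q ∨ d = r
v ∨ r = v
p ∧ v = p

p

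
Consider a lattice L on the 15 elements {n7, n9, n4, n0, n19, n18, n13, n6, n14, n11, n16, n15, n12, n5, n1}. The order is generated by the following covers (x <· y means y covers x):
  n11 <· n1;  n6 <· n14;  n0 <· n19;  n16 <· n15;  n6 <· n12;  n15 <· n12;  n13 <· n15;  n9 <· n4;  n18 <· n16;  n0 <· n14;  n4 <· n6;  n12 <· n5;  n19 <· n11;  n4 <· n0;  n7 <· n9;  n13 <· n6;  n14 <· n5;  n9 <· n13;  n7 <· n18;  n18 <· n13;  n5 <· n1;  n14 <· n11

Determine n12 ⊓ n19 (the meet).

Common lower bounds of {n12, n19}: n4, n7, n9.
The greatest among these is n4.

n4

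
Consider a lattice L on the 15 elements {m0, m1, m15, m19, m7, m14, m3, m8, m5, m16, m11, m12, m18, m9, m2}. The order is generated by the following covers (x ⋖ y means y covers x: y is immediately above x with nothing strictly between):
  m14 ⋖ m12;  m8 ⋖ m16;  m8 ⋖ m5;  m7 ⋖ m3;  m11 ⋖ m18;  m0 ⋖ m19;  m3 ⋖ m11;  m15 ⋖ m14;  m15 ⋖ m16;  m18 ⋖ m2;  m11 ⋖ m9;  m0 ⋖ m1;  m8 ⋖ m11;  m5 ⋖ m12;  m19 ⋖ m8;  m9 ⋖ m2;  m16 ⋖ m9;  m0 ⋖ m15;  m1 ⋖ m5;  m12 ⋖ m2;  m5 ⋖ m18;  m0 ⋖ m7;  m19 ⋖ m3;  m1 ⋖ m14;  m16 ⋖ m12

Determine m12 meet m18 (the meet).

Common lower bounds of {m12, m18}: m0, m1, m19, m5, m8.
The greatest among these is m5.

m5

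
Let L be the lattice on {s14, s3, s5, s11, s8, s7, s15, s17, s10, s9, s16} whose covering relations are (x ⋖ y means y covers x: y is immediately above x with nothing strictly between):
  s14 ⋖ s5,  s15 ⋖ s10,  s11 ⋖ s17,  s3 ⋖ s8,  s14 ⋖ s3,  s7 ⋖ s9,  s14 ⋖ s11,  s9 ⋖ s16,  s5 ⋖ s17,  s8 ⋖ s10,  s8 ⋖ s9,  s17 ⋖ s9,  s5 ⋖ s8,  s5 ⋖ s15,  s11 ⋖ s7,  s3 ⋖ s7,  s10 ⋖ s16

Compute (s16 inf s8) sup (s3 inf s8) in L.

s16 ∧ s8 = s8
s3 ∧ s8 = s3
s8 ∨ s3 = s8

s8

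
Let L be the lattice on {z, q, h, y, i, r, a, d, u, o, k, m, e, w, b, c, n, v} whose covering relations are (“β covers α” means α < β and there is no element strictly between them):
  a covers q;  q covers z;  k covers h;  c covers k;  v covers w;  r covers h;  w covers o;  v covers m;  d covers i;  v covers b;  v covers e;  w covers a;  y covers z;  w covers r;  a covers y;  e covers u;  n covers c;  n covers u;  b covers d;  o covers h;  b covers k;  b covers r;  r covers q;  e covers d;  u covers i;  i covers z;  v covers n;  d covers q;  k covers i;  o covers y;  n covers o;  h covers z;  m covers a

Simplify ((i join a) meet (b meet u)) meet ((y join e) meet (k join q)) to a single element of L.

i

i ∨ a = v
b ∧ u = i
v ∧ i = i
y ∨ e = v
k ∨ q = b
v ∧ b = b
i ∧ b = i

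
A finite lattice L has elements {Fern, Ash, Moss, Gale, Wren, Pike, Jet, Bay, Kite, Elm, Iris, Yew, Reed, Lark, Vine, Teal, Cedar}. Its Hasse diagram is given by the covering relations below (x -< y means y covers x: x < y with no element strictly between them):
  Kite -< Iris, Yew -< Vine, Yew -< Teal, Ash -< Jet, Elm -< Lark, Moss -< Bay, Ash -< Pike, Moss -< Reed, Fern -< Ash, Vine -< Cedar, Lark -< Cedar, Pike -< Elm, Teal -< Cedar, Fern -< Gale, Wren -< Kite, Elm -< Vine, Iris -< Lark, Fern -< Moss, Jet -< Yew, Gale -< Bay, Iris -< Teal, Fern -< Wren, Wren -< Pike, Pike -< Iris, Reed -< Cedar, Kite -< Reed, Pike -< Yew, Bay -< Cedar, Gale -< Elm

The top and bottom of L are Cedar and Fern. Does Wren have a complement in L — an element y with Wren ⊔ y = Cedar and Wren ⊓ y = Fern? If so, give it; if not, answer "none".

Bay

Need y with Wren ∨ y = Cedar and Wren ∧ y = Fern.
Checking each element gives: Bay.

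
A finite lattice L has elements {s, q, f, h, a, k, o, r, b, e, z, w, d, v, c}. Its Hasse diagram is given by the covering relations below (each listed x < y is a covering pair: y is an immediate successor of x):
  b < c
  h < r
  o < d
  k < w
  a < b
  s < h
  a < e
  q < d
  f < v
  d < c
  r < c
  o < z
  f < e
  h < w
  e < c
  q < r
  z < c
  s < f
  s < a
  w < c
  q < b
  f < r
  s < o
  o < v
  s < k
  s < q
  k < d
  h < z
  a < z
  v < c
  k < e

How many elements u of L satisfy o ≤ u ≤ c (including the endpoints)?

The interval [o, c] = {c, d, o, v, z}, which has 5 elements.

5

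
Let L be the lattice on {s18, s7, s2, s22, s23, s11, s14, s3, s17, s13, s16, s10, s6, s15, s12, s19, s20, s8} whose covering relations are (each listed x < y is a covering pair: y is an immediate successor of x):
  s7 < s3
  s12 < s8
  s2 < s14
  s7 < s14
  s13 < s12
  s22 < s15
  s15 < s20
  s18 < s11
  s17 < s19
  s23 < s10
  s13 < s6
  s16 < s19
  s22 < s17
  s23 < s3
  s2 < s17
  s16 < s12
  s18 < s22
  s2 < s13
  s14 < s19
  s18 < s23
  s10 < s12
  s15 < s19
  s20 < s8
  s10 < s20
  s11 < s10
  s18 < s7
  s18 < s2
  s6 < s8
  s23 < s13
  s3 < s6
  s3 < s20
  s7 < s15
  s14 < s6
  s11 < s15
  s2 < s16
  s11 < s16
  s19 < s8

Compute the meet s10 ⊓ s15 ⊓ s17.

s18

Common lower bounds of {s10, s15, s17}: s18.
The greatest among these is s18.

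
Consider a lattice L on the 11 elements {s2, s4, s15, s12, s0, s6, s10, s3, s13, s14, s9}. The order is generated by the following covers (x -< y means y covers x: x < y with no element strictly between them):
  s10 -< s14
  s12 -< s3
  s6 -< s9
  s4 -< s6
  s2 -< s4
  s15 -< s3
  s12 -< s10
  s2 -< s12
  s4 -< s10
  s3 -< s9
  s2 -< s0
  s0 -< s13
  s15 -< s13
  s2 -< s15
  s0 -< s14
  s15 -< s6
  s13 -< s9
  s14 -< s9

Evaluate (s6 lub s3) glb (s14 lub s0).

s14

s6 ∨ s3 = s9
s14 ∨ s0 = s14
s9 ∧ s14 = s14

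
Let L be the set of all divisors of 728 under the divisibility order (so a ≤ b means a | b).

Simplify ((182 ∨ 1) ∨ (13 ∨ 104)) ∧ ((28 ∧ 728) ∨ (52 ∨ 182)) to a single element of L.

182 ∨ 1 = 182
13 ∨ 104 = 104
182 ∨ 104 = 728
28 ∧ 728 = 28
52 ∨ 182 = 364
28 ∨ 364 = 364
728 ∧ 364 = 364

364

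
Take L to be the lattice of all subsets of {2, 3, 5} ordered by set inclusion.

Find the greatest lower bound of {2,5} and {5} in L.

Under ⊆, meet is intersection: {2,5} ∩ {5} = {5}.

{5}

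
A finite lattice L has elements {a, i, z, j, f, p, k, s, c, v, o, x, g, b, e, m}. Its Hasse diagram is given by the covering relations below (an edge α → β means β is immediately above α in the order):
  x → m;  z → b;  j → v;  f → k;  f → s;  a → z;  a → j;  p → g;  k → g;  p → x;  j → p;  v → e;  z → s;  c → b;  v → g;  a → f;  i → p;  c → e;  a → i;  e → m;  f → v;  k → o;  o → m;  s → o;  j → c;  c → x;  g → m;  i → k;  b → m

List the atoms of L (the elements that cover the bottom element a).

f, i, j, z

The atoms are exactly the elements that cover a: f, i, j, z.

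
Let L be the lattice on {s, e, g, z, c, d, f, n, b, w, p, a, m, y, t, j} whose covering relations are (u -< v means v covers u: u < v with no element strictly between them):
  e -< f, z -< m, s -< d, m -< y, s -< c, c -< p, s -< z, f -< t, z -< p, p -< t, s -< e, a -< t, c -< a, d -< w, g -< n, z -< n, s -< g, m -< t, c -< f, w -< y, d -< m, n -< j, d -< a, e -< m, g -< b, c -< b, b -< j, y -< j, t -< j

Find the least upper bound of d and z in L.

Common upper bounds of {d, z}: j, m, t, y.
The least among these is m.

m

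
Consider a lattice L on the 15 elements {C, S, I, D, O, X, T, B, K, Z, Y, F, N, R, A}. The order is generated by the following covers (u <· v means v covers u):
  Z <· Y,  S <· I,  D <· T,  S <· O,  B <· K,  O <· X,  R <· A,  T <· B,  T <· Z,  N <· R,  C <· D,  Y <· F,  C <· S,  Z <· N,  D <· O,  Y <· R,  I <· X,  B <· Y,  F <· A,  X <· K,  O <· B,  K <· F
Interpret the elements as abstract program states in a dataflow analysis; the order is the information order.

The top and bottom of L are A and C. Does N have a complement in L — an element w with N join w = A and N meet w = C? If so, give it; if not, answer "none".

I

Need w with N ∨ w = A and N ∧ w = C.
Checking each element gives: I.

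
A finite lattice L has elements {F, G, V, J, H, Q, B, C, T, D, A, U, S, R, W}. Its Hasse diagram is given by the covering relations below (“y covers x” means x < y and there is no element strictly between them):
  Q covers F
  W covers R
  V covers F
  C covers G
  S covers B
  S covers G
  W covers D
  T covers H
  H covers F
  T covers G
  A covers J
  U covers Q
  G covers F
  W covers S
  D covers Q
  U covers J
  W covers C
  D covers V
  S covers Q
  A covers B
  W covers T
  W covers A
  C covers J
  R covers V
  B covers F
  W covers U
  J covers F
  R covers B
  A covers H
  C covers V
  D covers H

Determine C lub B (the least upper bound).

Common upper bounds of {C, B}: W.
The least among these is W.

W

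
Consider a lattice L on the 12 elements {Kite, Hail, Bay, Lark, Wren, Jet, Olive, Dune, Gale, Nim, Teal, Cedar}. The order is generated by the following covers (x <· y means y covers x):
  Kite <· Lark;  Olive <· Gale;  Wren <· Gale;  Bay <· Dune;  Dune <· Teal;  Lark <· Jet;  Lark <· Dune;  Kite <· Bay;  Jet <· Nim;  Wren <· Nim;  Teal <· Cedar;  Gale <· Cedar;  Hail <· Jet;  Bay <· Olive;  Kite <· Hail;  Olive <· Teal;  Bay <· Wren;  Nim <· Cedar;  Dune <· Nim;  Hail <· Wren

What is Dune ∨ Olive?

Teal

Common upper bounds of {Dune, Olive}: Cedar, Teal.
The least among these is Teal.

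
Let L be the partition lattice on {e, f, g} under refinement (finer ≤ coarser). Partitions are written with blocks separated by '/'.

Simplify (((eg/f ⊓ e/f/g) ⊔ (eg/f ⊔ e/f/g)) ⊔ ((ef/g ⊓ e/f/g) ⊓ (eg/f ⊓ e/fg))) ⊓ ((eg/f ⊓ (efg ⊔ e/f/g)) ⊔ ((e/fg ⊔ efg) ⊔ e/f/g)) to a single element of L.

eg/f

eg/f ∧ e/f/g = e/f/g
eg/f ∨ e/f/g = eg/f
e/f/g ∨ eg/f = eg/f
ef/g ∧ e/f/g = e/f/g
eg/f ∧ e/fg = e/f/g
e/f/g ∧ e/f/g = e/f/g
eg/f ∨ e/f/g = eg/f
efg ∨ e/f/g = efg
eg/f ∧ efg = eg/f
e/fg ∨ efg = efg
efg ∨ e/f/g = efg
eg/f ∨ efg = efg
eg/f ∧ efg = eg/f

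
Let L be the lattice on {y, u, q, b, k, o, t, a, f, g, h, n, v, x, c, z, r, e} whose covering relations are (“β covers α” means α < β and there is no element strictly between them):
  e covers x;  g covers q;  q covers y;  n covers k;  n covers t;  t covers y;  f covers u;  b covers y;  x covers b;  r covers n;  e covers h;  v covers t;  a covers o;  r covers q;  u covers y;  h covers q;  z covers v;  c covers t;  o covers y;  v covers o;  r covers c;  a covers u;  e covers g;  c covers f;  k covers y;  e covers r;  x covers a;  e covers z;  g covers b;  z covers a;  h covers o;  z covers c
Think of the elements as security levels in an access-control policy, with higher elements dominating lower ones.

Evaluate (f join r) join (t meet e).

r

f ∨ r = r
t ∧ e = t
r ∨ t = r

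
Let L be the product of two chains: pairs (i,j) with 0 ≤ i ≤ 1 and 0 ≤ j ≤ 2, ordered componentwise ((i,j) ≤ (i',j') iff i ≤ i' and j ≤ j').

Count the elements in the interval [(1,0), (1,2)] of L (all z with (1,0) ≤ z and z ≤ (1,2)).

The interval [(1,0), (1,2)] = {(1,0), (1,1), (1,2)}, which has 3 elements.

3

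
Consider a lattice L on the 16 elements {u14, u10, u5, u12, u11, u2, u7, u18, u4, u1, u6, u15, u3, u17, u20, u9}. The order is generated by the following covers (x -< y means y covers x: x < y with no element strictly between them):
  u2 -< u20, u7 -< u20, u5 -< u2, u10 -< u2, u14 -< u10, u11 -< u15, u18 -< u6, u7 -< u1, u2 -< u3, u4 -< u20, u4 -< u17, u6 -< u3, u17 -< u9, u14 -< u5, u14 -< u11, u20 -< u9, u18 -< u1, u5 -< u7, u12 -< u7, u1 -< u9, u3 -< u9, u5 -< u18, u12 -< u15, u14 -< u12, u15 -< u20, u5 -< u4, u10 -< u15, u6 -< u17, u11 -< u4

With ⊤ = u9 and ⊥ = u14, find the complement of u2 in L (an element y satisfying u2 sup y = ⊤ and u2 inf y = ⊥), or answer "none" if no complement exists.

none

For every candidate y, either u2 ∨ y ≠ u9 or u2 ∧ y ≠ u14; no complement exists.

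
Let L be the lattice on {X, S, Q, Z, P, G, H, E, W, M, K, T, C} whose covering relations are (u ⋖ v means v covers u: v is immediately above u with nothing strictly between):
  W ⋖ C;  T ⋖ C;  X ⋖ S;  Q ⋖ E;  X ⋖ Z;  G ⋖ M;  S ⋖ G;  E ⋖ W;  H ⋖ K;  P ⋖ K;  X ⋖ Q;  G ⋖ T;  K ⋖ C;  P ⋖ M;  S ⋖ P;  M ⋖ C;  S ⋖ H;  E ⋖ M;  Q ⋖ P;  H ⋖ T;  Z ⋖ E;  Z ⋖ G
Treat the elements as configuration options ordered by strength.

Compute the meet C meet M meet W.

Common lower bounds of {C, M, W}: E, Q, X, Z.
The greatest among these is E.

E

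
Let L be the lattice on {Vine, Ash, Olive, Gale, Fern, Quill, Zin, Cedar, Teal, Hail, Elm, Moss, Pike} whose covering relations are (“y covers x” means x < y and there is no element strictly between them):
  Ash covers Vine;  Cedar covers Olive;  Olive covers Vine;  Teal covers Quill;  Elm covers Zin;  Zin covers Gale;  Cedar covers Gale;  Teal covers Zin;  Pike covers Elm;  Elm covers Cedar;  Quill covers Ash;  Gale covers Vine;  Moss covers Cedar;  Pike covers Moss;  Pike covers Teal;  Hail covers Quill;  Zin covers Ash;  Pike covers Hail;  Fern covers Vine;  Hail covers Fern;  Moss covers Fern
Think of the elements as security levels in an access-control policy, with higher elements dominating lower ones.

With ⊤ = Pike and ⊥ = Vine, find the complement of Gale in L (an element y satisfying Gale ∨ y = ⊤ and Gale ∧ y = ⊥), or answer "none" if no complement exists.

Hail

Need y with Gale ∨ y = Pike and Gale ∧ y = Vine.
Checking each element gives: Hail.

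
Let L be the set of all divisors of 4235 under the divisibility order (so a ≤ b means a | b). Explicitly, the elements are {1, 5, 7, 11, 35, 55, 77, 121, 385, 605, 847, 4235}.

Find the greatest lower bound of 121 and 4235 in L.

121

Common lower bounds of {121, 4235}: 1, 11, 121.
The greatest among these is 121.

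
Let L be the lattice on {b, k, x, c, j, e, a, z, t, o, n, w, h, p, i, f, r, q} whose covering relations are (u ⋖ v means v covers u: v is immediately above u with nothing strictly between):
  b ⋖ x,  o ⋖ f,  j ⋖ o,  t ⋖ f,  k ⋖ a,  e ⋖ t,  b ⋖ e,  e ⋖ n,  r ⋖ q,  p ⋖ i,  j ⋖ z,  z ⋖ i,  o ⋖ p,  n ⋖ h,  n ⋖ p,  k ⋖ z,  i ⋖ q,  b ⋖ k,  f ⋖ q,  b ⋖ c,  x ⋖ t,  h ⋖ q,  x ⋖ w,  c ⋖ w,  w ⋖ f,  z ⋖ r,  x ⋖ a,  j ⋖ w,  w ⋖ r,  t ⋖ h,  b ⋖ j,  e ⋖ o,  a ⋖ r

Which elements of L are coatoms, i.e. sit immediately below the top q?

The coatoms are exactly the elements covered by q: f, h, i, r.

f, h, i, r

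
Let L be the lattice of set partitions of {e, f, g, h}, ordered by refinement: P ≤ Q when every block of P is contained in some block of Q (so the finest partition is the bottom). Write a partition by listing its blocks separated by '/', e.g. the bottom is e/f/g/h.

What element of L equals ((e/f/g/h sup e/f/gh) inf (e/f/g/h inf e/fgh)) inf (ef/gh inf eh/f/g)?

e/f/g/h

e/f/g/h ∨ e/f/gh = e/f/gh
e/f/g/h ∧ e/fgh = e/f/g/h
e/f/gh ∧ e/f/g/h = e/f/g/h
ef/gh ∧ eh/f/g = e/f/g/h
e/f/g/h ∧ e/f/g/h = e/f/g/h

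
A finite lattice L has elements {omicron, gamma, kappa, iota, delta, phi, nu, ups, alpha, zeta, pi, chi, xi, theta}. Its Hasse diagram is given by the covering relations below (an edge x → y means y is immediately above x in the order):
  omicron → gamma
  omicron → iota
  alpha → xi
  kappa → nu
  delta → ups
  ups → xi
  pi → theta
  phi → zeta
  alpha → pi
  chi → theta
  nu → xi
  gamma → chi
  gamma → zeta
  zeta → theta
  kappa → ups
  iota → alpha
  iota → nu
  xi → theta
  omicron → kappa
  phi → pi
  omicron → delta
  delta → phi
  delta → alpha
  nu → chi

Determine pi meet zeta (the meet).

Common lower bounds of {pi, zeta}: delta, omicron, phi.
The greatest among these is phi.

phi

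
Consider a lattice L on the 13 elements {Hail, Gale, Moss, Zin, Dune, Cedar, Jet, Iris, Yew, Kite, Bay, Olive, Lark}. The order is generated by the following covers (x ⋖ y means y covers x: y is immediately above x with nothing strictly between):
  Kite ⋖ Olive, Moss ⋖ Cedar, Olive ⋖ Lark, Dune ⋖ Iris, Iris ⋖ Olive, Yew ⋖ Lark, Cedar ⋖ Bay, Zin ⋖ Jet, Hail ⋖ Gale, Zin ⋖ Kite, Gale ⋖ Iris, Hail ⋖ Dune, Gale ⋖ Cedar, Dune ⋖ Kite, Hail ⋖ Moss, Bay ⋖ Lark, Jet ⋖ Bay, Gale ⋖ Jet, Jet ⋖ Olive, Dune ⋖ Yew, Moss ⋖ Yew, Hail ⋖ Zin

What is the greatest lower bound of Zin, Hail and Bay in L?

Hail

Common lower bounds of {Zin, Hail, Bay}: Hail.
The greatest among these is Hail.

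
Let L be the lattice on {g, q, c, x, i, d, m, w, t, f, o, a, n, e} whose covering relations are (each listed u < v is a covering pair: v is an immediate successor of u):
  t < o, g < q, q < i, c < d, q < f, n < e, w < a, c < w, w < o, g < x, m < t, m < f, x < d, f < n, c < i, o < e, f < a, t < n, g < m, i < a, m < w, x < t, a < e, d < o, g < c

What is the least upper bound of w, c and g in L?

Common upper bounds of {w, c, g}: a, e, o, w.
The least among these is w.

w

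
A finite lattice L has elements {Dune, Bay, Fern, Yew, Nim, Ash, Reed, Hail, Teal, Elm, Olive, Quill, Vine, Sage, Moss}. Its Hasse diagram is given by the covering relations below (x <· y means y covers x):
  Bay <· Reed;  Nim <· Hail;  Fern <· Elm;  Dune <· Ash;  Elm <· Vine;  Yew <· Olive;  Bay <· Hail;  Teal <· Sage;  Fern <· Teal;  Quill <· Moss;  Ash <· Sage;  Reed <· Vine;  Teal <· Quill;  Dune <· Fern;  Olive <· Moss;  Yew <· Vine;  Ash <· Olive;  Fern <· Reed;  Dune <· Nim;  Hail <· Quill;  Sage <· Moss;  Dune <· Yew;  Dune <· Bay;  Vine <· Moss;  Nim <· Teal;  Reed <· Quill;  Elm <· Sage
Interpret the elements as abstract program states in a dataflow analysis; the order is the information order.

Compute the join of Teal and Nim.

Teal

Common upper bounds of {Teal, Nim}: Moss, Quill, Sage, Teal.
The least among these is Teal.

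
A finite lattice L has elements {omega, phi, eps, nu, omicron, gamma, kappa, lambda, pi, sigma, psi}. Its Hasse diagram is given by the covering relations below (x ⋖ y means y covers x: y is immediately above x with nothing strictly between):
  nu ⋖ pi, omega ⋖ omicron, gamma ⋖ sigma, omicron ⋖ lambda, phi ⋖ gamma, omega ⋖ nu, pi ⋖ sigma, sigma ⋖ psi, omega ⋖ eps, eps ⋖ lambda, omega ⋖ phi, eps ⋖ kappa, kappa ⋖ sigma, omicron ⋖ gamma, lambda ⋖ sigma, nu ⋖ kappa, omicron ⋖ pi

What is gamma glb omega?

Common lower bounds of {gamma, omega}: omega.
The greatest among these is omega.

omega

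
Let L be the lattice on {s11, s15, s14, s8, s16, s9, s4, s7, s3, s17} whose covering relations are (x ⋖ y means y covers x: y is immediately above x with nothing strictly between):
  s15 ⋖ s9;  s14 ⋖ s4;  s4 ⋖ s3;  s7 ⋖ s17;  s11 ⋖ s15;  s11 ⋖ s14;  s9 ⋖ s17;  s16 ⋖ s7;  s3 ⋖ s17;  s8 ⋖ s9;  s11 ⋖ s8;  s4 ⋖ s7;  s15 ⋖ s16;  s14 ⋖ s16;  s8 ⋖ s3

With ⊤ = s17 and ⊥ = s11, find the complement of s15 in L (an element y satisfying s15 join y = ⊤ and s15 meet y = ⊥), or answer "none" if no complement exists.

Need y with s15 ∨ y = s17 and s15 ∧ y = s11.
Checking each element gives: s3.

s3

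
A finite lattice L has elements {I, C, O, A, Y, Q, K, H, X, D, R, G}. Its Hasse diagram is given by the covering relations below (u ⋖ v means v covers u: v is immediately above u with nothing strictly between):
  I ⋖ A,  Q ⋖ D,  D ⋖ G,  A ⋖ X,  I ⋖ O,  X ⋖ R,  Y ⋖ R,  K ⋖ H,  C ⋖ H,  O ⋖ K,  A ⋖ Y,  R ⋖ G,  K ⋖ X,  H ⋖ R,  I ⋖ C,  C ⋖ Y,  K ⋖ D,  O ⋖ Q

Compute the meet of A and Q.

Common lower bounds of {A, Q}: I.
The greatest among these is I.

I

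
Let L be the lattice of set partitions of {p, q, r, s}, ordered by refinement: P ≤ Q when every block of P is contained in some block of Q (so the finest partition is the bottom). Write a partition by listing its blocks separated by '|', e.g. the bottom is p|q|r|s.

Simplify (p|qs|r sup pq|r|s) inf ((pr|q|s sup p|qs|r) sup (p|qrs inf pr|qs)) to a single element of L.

p|qs|r

p|qs|r ∨ pq|r|s = pqs|r
pr|q|s ∨ p|qs|r = pr|qs
p|qrs ∧ pr|qs = p|qs|r
pr|qs ∨ p|qs|r = pr|qs
pqs|r ∧ pr|qs = p|qs|r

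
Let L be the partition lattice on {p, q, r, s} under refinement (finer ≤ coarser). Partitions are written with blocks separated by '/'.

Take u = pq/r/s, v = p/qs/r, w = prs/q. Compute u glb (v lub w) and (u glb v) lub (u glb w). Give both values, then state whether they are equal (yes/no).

v lub w = pqrs, so u glb (v lub w) = pq/r/s glb pqrs = pq/r/s.
u glb v = p/q/r/s and u glb w = p/q/r/s, so (u glb v) lub (u glb w) = p/q/r/s lub p/q/r/s = p/q/r/s.
Equal: no.

pq/r/s; p/q/r/s; no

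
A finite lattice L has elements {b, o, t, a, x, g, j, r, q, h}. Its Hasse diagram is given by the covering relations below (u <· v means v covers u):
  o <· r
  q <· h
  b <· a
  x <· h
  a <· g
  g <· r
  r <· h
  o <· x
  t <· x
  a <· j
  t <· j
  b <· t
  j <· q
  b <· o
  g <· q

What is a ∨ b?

a

Common upper bounds of {a, b}: a, g, h, j, q, r.
The least among these is a.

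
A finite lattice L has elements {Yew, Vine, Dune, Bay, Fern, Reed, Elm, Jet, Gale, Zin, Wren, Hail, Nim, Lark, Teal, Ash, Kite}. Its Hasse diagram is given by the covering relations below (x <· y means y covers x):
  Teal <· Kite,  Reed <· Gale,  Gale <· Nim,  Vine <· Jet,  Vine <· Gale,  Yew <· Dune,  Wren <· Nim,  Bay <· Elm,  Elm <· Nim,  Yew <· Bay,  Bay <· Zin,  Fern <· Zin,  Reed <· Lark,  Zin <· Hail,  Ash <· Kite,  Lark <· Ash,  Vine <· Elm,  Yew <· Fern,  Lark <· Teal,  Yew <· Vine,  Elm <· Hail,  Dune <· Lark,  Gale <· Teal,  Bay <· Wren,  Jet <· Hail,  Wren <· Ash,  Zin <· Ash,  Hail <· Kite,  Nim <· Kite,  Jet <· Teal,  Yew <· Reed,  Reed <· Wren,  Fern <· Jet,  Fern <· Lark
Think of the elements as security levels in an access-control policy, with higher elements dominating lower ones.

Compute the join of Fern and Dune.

Lark

Common upper bounds of {Fern, Dune}: Ash, Kite, Lark, Teal.
The least among these is Lark.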